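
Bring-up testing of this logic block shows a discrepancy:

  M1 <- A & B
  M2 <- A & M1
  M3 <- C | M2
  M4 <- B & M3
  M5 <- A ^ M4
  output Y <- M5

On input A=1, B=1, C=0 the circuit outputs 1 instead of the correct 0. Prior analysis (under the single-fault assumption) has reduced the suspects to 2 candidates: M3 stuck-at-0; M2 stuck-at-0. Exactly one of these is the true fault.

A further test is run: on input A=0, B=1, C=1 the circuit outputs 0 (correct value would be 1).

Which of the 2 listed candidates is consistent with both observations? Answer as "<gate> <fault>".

M3 stuck-at-0

Evaluate each candidate on input A=0, B=1, C=1:
  M3 stuck-at-0: M1=0, M2=0, M3=0 [stuck-at-0], M4=0, M5=0 → 0 — matches
  M2 stuck-at-0: M1=0, M2=0 [stuck-at-0], M3=1, M4=1, M5=1 → 1 — eliminated
Only M3 stuck-at-0 reproduces the observed 0.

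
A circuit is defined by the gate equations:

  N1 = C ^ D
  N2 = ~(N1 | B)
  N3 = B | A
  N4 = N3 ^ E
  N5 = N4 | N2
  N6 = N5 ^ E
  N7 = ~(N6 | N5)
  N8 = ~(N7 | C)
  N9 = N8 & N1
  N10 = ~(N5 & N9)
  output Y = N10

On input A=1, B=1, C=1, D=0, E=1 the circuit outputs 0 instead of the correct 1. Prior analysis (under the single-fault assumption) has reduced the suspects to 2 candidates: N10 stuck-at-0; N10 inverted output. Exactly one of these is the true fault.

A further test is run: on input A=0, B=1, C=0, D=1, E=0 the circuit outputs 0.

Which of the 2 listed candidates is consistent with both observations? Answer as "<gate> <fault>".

N10 stuck-at-0

Evaluate each candidate on input A=0, B=1, C=0, D=1, E=0:
  N10 stuck-at-0: N1=1, N2=0, N3=1, N4=1, N5=1, N6=1, N7=0, N8=1, N9=1, N10=0 [stuck-at-0] → 0 — matches
  N10 inverted output: N1=1, N2=0, N3=1, N4=1, N5=1, N6=1, N7=0, N8=1, N9=1, N10=1 [inverted output] → 1 — eliminated
Only N10 stuck-at-0 reproduces the observed 0.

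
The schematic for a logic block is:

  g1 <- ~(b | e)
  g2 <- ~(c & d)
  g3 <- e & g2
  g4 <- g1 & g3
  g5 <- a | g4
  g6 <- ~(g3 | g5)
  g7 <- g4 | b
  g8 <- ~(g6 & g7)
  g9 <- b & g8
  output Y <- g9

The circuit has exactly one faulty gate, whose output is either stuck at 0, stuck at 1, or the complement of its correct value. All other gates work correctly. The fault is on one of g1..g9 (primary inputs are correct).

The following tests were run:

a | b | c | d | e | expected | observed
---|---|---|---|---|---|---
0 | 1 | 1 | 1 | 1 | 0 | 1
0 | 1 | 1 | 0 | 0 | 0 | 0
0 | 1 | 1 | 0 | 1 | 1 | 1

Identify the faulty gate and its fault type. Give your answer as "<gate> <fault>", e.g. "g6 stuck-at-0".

g2 stuck-at-1

Fault-free values for test 1 (a=0, b=1, c=1, d=1, e=1): g1=0, g2=0, g3=0, g4=0, g5=0, g6=1, g7=1, g8=0, g9=0, giving Y=0. Observed 1.
Test 1: faults giving observed 1 are {g2 stuck-at-1, g2 inverted output, g3 stuck-at-1, g3 inverted output, g4 stuck-at-1, g4 inverted output, g5 stuck-at-1, g5 inverted output, g6 stuck-at-0, g6 inverted output, g7 stuck-at-0, g7 inverted output, g8 stuck-at-1, g8 inverted output, g9 stuck-at-1, g9 inverted output}.
Test 2 (a=0, b=1, c=1, d=0, e=0): fault-free g1=0, g2=1, g3=0, g4=0, g5=0, g6=1, g7=1, g8=0, g9=0 → 0; observed 0. Eliminates g3 stuck-at-1, g3 inverted output, g4 stuck-at-1, g4 inverted output, g5 stuck-at-1, g5 inverted output, g6 stuck-at-0, g6 inverted output, g7 stuck-at-0, g7 inverted output, g8 stuck-at-1, g8 inverted output, g9 stuck-at-1, g9 inverted output.
Test 3 (a=0, b=1, c=1, d=0, e=1): fault-free g1=0, g2=1, g3=1, g4=0, g5=0, g6=0, g7=1, g8=1, g9=1 → 1; observed 1. Eliminates g2 inverted output.
Only g2 stuck-at-1 is consistent with every test.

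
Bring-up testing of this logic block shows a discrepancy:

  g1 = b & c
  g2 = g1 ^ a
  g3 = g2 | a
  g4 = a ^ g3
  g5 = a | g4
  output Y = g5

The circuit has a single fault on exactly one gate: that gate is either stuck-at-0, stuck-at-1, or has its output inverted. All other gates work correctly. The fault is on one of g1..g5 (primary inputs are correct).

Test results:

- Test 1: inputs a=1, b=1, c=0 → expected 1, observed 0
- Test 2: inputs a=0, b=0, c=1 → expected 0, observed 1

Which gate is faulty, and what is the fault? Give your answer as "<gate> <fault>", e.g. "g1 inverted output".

Fault-free values for test 1 (a=1, b=1, c=0): g1=0, g2=1, g3=1, g4=0, g5=1, giving Y=1. Observed 0.
Test 1: faults giving observed 0 are {g5 stuck-at-0, g5 inverted output}.
Test 2 (a=0, b=0, c=1): fault-free g1=0, g2=0, g3=0, g4=0, g5=0 → 0; observed 1. Eliminates g5 stuck-at-0.
Only g5 inverted output is consistent with every test.

g5 inverted output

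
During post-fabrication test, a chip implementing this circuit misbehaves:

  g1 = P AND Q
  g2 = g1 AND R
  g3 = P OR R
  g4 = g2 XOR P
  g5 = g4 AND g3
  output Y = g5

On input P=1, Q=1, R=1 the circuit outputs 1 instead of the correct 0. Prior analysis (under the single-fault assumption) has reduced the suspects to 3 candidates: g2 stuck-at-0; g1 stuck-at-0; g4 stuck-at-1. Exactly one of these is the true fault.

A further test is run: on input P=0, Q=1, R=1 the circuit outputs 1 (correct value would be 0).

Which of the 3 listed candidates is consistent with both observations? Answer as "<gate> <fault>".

g4 stuck-at-1

Evaluate each candidate on input P=0, Q=1, R=1:
  g2 stuck-at-0: g1=0, g2=0 [stuck-at-0], g3=1, g4=0, g5=0 → 0 — eliminated
  g1 stuck-at-0: g1=0 [stuck-at-0], g2=0, g3=1, g4=0, g5=0 → 0 — eliminated
  g4 stuck-at-1: g1=0, g2=0, g3=1, g4=1 [stuck-at-1], g5=1 → 1 — matches
Only g4 stuck-at-1 reproduces the observed 1.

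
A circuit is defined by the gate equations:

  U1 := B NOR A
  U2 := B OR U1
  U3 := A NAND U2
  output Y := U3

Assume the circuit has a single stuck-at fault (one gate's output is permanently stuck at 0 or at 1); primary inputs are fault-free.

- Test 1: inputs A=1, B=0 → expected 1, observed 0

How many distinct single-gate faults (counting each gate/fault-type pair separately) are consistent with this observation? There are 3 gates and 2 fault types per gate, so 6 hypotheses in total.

3

Fault-free: U1=0, U2=0, U3=1 → 1. Observed 0.
  U1 stuck-at-0: output 1 ✗
  U1 stuck-at-1: output 0 ✓
  U2 stuck-at-0: output 1 ✗
  U2 stuck-at-1: output 0 ✓
  U3 stuck-at-0: output 0 ✓
  U3 stuck-at-1: output 1 ✗
Consistent faults: {U1 stuck-at-1, U2 stuck-at-1, U3 stuck-at-0} — 3 in all.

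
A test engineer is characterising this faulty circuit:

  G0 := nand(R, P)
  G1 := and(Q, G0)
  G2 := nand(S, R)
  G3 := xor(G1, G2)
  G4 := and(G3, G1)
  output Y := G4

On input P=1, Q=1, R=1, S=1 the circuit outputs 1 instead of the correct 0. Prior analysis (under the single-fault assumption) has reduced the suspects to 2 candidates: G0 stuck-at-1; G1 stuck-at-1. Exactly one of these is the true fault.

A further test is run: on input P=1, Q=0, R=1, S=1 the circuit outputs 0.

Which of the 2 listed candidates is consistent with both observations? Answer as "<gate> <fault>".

Evaluate each candidate on input P=1, Q=0, R=1, S=1:
  G0 stuck-at-1: G0=1 [stuck-at-1], G1=0, G2=0, G3=0, G4=0 → 0 — matches
  G1 stuck-at-1: G0=0, G1=1 [stuck-at-1], G2=0, G3=1, G4=1 → 1 — eliminated
Only G0 stuck-at-1 reproduces the observed 0.

G0 stuck-at-1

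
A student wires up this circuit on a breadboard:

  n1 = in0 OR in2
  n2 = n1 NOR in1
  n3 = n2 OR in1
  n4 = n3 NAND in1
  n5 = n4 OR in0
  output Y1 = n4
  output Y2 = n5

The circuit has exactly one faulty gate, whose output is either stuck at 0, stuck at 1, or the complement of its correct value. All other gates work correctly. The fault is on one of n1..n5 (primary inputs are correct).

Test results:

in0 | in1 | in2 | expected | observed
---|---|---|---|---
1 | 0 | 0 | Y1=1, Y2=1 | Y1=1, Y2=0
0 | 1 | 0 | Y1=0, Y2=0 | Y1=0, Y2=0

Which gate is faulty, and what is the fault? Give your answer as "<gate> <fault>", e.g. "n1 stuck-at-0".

Fault-free values for test 1 (in0=1, in1=0, in2=0): n1=1, n2=0, n3=0, n4=1, n5=1, giving Y1=1, Y2=1. Observed Y1=1, Y2=0.
Test 1: faults giving observed Y1=1, Y2=0 are {n5 stuck-at-0, n5 inverted output}.
Test 2 (in0=0, in1=1, in2=0): fault-free n1=0, n2=0, n3=1, n4=0, n5=0 → Y1=0, Y2=0; observed Y1=0, Y2=0. Eliminates n5 inverted output.
Only n5 stuck-at-0 is consistent with every test.

n5 stuck-at-0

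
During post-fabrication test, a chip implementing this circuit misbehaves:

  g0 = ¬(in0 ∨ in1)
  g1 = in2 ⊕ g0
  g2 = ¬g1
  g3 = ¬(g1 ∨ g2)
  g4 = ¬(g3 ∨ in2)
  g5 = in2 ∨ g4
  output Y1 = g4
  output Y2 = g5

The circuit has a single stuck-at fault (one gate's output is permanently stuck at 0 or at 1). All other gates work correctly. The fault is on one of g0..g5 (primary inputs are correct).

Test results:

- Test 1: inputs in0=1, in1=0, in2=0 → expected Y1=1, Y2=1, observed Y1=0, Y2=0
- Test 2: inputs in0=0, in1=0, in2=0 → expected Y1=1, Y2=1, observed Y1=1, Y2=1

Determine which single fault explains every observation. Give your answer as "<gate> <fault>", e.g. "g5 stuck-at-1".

g2 stuck-at-0

Fault-free values for test 1 (in0=1, in1=0, in2=0): g0=0, g1=0, g2=1, g3=0, g4=1, g5=1, giving Y1=1, Y2=1. Observed Y1=0, Y2=0.
Test 1: faults giving observed Y1=0, Y2=0 are {g2 stuck-at-0, g3 stuck-at-1, g4 stuck-at-0}.
Test 2 (in0=0, in1=0, in2=0): fault-free g0=1, g1=1, g2=0, g3=0, g4=1, g5=1 → Y1=1, Y2=1; observed Y1=1, Y2=1. Eliminates g3 stuck-at-1, g4 stuck-at-0.
Only g2 stuck-at-0 is consistent with every test.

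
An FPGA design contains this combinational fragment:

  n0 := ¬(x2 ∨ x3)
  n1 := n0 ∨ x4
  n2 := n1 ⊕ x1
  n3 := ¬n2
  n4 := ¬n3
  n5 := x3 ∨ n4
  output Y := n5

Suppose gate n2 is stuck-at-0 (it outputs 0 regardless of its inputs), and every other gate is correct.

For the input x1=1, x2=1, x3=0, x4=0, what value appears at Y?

Propagate with n2 forced: n0=0, n1=0, n2=0 [stuck-at-0], n3=1, n4=0, n5=0.
So Y = 0. (Without the fault it would be 1.)

0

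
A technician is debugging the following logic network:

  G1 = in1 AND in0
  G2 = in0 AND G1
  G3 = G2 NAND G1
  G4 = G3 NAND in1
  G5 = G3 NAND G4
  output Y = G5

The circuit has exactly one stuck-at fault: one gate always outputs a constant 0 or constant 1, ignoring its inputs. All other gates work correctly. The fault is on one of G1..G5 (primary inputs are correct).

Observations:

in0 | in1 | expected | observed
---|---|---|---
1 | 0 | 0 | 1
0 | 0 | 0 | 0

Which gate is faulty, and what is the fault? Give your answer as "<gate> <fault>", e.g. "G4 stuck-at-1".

Fault-free values for test 1 (in0=1, in1=0): G1=0, G2=0, G3=1, G4=1, G5=0, giving Y=0. Observed 1.
Test 1: faults giving observed 1 are {G1 stuck-at-1, G3 stuck-at-0, G4 stuck-at-0, G5 stuck-at-1}.
Test 2 (in0=0, in1=0): fault-free G1=0, G2=0, G3=1, G4=1, G5=0 → 0; observed 0. Eliminates G3 stuck-at-0, G4 stuck-at-0, G5 stuck-at-1.
Only G1 stuck-at-1 is consistent with every test.

G1 stuck-at-1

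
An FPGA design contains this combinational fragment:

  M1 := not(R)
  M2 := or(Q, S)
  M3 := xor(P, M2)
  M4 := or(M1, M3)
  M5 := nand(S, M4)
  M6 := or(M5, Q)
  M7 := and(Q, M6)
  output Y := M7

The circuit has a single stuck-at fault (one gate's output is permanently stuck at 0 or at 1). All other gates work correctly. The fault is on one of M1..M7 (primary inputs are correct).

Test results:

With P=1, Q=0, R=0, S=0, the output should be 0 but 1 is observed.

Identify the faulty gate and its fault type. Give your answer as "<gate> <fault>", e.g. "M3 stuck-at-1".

Fault-free values for test 1 (P=1, Q=0, R=0, S=0): M1=1, M2=0, M3=1, M4=1, M5=1, M6=1, M7=0, giving Y=0. Observed 1.
Test 1: faults giving observed 1 are {M7 stuck-at-1}.
Only M7 stuck-at-1 is consistent with every test.

M7 stuck-at-1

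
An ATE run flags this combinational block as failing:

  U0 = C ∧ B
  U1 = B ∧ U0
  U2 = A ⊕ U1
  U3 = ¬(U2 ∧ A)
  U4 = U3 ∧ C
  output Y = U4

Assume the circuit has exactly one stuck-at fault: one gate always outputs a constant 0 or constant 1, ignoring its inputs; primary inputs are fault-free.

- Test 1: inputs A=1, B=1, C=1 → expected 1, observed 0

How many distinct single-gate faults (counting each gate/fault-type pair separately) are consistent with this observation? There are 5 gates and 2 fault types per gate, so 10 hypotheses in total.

5

Fault-free: U0=1, U1=1, U2=0, U3=1, U4=1 → 1. Observed 0.
  U0 stuck-at-0: output 0 ✓
  U0 stuck-at-1: output 1 ✗
  U1 stuck-at-0: output 0 ✓
  U1 stuck-at-1: output 1 ✗
  U2 stuck-at-0: output 1 ✗
  U2 stuck-at-1: output 0 ✓
  U3 stuck-at-0: output 0 ✓
  U3 stuck-at-1: output 1 ✗
  U4 stuck-at-0: output 0 ✓
  U4 stuck-at-1: output 1 ✗
Consistent faults: {U0 stuck-at-0, U1 stuck-at-0, U2 stuck-at-1, U3 stuck-at-0, U4 stuck-at-0} — 5 in all.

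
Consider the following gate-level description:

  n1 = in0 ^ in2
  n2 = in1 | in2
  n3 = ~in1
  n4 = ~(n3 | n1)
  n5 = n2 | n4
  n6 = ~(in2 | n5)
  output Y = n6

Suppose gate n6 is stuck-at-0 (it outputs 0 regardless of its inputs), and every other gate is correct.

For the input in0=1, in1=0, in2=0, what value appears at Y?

0

Propagate with n6 forced: n1=1, n2=0, n3=1, n4=0, n5=0, n6=0 [stuck-at-0].
So Y = 0. (Without the fault it would be 1.)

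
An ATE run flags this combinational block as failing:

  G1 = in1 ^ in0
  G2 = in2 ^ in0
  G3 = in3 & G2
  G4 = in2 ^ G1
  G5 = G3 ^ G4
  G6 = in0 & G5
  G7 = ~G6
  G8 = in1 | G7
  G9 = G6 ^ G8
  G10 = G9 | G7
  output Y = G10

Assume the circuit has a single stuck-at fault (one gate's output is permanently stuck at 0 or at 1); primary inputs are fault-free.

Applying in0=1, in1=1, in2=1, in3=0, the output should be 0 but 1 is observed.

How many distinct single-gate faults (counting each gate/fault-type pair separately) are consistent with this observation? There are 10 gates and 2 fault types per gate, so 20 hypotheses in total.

Fault-free: G1=0, G2=0, G3=0, G4=1, G5=1, G6=1, G7=0, G8=1, G9=0, G10=0 → 0. Observed 1.
  G1: stuck-at-1 ✓; others ✗
  G2: none of the 2 fault types match ✗
  G3: stuck-at-1 ✓; others ✗
  G4: stuck-at-0 ✓; others ✗
  G5: stuck-at-0 ✓; others ✗
  G6: stuck-at-0 ✓; others ✗
  G7: stuck-at-1 ✓; others ✗
  G8: stuck-at-0 ✓; others ✗
  G9: stuck-at-1 ✓; others ✗
  G10: stuck-at-1 ✓; others ✗
Consistent faults: {G1 stuck-at-1, G3 stuck-at-1, G4 stuck-at-0, G5 stuck-at-0, G6 stuck-at-0, G7 stuck-at-1, G8 stuck-at-0, G9 stuck-at-1, G10 stuck-at-1} — 9 in all.

9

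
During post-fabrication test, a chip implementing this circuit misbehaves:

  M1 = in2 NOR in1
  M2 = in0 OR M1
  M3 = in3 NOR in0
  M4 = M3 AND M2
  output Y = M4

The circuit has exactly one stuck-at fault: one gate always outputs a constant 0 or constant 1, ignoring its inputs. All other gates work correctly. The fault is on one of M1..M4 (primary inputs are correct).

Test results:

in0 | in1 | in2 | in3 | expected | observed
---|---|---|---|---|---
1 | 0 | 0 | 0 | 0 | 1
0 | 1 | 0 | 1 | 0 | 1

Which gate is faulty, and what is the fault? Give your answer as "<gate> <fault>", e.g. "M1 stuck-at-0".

Fault-free values for test 1 (in0=1, in1=0, in2=0, in3=0): M1=1, M2=1, M3=0, M4=0, giving Y=0. Observed 1.
Test 1: faults giving observed 1 are {M3 stuck-at-1, M4 stuck-at-1}.
Test 2 (in0=0, in1=1, in2=0, in3=1): fault-free M1=0, M2=0, M3=0, M4=0 → 0; observed 1. Eliminates M3 stuck-at-1.
Only M4 stuck-at-1 is consistent with every test.

M4 stuck-at-1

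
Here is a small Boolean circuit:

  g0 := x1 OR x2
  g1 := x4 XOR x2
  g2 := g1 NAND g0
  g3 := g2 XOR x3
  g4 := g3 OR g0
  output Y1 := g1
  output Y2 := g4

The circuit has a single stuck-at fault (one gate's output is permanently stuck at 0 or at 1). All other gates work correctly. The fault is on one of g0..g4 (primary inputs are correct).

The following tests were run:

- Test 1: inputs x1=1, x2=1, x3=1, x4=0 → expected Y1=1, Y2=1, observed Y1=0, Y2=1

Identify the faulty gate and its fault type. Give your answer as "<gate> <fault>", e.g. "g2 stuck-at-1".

Fault-free values for test 1 (x1=1, x2=1, x3=1, x4=0): g0=1, g1=1, g2=0, g3=1, g4=1, giving Y1=1, Y2=1. Observed Y1=0, Y2=1.
Test 1: faults giving observed Y1=0, Y2=1 are {g1 stuck-at-0}.
Only g1 stuck-at-0 is consistent with every test.

g1 stuck-at-0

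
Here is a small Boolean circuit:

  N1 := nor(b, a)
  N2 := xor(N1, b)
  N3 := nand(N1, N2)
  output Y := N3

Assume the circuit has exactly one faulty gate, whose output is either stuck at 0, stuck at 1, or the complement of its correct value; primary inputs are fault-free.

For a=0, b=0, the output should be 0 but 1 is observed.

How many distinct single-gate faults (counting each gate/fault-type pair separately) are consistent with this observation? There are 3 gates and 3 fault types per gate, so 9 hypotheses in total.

6

Fault-free: N1=1, N2=1, N3=0 → 0. Observed 1.
  N1 stuck-at-0: output 1 ✓
  N1 stuck-at-1: output 0 ✗
  N1 inverted output: output 1 ✓
  N2 stuck-at-0: output 1 ✓
  N2 stuck-at-1: output 0 ✗
  N2 inverted output: output 1 ✓
  N3 stuck-at-0: output 0 ✗
  N3 stuck-at-1: output 1 ✓
  N3 inverted output: output 1 ✓
Consistent faults: {N1 stuck-at-0, N1 inverted output, N2 stuck-at-0, N2 inverted output, N3 stuck-at-1, N3 inverted output} — 6 in all.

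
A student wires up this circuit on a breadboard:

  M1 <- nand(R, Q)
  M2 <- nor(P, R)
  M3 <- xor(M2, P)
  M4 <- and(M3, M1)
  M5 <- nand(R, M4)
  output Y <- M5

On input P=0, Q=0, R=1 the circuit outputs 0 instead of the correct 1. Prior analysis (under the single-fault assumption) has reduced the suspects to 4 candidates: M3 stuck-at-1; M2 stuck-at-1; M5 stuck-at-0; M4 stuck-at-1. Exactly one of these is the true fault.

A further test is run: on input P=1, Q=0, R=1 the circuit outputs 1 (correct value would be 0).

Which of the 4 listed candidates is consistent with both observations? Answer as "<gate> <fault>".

M2 stuck-at-1

Evaluate each candidate on input P=1, Q=0, R=1:
  M3 stuck-at-1: M1=1, M2=0, M3=1 [stuck-at-1], M4=1, M5=0 → 0 — eliminated
  M2 stuck-at-1: M1=1, M2=1 [stuck-at-1], M3=0, M4=0, M5=1 → 1 — matches
  M5 stuck-at-0: M1=1, M2=0, M3=1, M4=1, M5=0 [stuck-at-0] → 0 — eliminated
  M4 stuck-at-1: M1=1, M2=0, M3=1, M4=1 [stuck-at-1], M5=0 → 0 — eliminated
Only M2 stuck-at-1 reproduces the observed 1.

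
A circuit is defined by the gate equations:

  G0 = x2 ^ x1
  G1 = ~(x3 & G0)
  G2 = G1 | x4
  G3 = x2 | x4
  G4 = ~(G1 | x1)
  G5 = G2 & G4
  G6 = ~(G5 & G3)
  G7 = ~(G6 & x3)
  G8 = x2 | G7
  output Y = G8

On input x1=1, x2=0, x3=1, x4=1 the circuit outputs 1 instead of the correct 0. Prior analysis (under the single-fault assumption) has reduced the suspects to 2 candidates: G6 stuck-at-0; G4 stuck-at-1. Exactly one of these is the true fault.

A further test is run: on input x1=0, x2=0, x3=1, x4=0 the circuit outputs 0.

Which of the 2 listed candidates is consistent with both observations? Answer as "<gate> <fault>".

Evaluate each candidate on input x1=0, x2=0, x3=1, x4=0:
  G6 stuck-at-0: G0=0, G1=1, G2=1, G3=0, G4=0, G5=0, G6=0 [stuck-at-0], G7=1, G8=1 → 1 — eliminated
  G4 stuck-at-1: G0=0, G1=1, G2=1, G3=0, G4=1 [stuck-at-1], G5=1, G6=1, G7=0, G8=0 → 0 — matches
Only G4 stuck-at-1 reproduces the observed 0.

G4 stuck-at-1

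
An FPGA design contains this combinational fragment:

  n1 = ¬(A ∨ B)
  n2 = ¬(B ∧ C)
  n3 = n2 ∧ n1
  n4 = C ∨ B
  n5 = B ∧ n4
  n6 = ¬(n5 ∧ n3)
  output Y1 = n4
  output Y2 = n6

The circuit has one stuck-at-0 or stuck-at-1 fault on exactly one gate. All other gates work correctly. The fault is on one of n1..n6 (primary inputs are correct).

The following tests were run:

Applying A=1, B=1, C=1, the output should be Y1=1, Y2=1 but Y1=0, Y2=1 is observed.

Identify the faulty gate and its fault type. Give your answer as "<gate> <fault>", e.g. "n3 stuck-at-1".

Fault-free values for test 1 (A=1, B=1, C=1): n1=0, n2=0, n3=0, n4=1, n5=1, n6=1, giving Y1=1, Y2=1. Observed Y1=0, Y2=1.
Test 1: faults giving observed Y1=0, Y2=1 are {n4 stuck-at-0}.
Only n4 stuck-at-0 is consistent with every test.

n4 stuck-at-0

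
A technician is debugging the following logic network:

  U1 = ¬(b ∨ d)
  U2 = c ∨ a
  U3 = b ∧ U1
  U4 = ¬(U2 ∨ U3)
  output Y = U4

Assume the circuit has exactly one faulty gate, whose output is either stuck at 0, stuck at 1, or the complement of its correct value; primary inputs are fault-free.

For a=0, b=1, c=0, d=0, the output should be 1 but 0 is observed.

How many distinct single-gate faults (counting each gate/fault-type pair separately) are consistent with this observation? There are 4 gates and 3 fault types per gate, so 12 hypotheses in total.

8

Fault-free: U1=0, U2=0, U3=0, U4=1 → 1. Observed 0.
  U1 stuck-at-0: output 1 ✗
  U1 stuck-at-1: output 0 ✓
  U1 inverted output: output 0 ✓
  U2 stuck-at-0: output 1 ✗
  U2 stuck-at-1: output 0 ✓
  U2 inverted output: output 0 ✓
  U3 stuck-at-0: output 1 ✗
  U3 stuck-at-1: output 0 ✓
  U3 inverted output: output 0 ✓
  U4 stuck-at-0: output 0 ✓
  U4 stuck-at-1: output 1 ✗
  U4 inverted output: output 0 ✓
Consistent faults: {U1 stuck-at-1, U1 inverted output, U2 stuck-at-1, U2 inverted output, U3 stuck-at-1, U3 inverted output, U4 stuck-at-0, U4 inverted output} — 8 in all.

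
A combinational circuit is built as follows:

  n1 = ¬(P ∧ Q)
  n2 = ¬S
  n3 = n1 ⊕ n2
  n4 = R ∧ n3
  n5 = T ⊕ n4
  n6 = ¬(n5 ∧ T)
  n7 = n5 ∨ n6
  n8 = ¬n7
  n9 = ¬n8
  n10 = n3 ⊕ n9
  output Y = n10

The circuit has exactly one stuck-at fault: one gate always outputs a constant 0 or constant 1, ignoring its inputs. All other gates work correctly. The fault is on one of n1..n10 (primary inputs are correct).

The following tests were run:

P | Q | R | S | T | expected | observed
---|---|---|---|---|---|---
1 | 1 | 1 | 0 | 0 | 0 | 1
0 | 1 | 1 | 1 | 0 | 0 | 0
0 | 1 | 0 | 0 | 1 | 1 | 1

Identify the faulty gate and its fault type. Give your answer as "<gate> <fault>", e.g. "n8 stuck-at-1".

Fault-free values for test 1 (P=1, Q=1, R=1, S=0, T=0): n1=0, n2=1, n3=1, n4=1, n5=1, n6=1, n7=1, n8=0, n9=1, n10=0, giving Y=0. Observed 1.
Test 1: faults giving observed 1 are {n1 stuck-at-1, n2 stuck-at-0, n3 stuck-at-0, n7 stuck-at-0, n8 stuck-at-1, n9 stuck-at-0, n10 stuck-at-1}.
Test 2 (P=0, Q=1, R=1, S=1, T=0): fault-free n1=1, n2=0, n3=1, n4=1, n5=1, n6=1, n7=1, n8=0, n9=1, n10=0 → 0; observed 0. Eliminates n3 stuck-at-0, n7 stuck-at-0, n8 stuck-at-1, n9 stuck-at-0, n10 stuck-at-1.
Test 3 (P=0, Q=1, R=0, S=0, T=1): fault-free n1=1, n2=1, n3=0, n4=0, n5=1, n6=0, n7=1, n8=0, n9=1, n10=1 → 1; observed 1. Eliminates n2 stuck-at-0.
Only n1 stuck-at-1 is consistent with every test.

n1 stuck-at-1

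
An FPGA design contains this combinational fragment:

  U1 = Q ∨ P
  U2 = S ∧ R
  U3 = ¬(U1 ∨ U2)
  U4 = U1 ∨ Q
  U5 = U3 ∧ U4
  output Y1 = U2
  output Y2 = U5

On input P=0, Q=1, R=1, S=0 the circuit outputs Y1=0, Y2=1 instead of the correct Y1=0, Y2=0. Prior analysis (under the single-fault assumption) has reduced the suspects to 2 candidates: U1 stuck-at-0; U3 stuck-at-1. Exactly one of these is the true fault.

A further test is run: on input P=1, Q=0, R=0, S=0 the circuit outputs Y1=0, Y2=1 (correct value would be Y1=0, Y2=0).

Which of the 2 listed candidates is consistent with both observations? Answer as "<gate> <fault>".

U3 stuck-at-1

Evaluate each candidate on input P=1, Q=0, R=0, S=0:
  U1 stuck-at-0: U1=0 [stuck-at-0], U2=0, U3=1, U4=0, U5=0 → Y1=0, Y2=0 — eliminated
  U3 stuck-at-1: U1=1, U2=0, U3=1 [stuck-at-1], U4=1, U5=1 → Y1=0, Y2=1 — matches
Only U3 stuck-at-1 reproduces the observed Y1=0, Y2=1.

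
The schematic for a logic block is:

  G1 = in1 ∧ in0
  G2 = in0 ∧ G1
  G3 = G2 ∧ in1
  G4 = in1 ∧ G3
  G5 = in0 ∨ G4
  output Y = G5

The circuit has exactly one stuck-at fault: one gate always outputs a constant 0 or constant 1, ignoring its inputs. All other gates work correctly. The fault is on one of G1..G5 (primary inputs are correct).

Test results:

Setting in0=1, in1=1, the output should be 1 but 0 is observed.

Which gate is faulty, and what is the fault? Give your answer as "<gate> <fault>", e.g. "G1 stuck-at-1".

G5 stuck-at-0

Fault-free values for test 1 (in0=1, in1=1): G1=1, G2=1, G3=1, G4=1, G5=1, giving Y=1. Observed 0.
Test 1: faults giving observed 0 are {G5 stuck-at-0}.
Only G5 stuck-at-0 is consistent with every test.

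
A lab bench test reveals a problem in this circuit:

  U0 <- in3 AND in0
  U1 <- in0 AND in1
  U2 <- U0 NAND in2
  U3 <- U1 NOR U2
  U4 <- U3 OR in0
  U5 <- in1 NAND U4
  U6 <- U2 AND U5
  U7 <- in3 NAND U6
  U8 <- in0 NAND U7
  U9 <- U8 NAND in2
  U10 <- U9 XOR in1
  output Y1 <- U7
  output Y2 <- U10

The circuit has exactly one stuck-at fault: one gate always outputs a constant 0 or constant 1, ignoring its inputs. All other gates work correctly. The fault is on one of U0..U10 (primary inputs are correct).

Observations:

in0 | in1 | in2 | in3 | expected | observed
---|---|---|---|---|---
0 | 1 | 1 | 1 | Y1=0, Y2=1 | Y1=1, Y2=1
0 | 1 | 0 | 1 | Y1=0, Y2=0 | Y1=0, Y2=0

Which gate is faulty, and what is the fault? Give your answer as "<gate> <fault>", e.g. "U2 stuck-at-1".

Fault-free values for test 1 (in0=0, in1=1, in2=1, in3=1): U0=0, U1=0, U2=1, U3=0, U4=0, U5=1, U6=1, U7=0, U8=1, U9=0, U10=1, giving Y1=0, Y2=1. Observed Y1=1, Y2=1.
Test 1: faults giving observed Y1=1, Y2=1 are {U0 stuck-at-1, U2 stuck-at-0, U3 stuck-at-1, U4 stuck-at-1, U5 stuck-at-0, U6 stuck-at-0, U7 stuck-at-1}.
Test 2 (in0=0, in1=1, in2=0, in3=1): fault-free U0=0, U1=0, U2=1, U3=0, U4=0, U5=1, U6=1, U7=0, U8=1, U9=1, U10=0 → Y1=0, Y2=0; observed Y1=0, Y2=0. Eliminates U2 stuck-at-0, U3 stuck-at-1, U4 stuck-at-1, U5 stuck-at-0, U6 stuck-at-0, U7 stuck-at-1.
Only U0 stuck-at-1 is consistent with every test.

U0 stuck-at-1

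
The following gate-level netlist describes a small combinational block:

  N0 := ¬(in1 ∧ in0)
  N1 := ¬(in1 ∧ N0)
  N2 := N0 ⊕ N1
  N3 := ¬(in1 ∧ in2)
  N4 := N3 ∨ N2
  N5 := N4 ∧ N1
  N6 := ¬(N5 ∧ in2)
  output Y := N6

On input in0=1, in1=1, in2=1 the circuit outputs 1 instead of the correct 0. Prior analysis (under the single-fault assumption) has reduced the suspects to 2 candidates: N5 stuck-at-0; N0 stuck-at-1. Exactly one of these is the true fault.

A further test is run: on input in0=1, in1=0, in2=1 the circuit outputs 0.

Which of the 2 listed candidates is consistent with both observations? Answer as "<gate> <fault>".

Evaluate each candidate on input in0=1, in1=0, in2=1:
  N5 stuck-at-0: N0=1, N1=1, N2=0, N3=1, N4=1, N5=0 [stuck-at-0], N6=1 → 1 — eliminated
  N0 stuck-at-1: N0=1 [stuck-at-1], N1=1, N2=0, N3=1, N4=1, N5=1, N6=0 → 0 — matches
Only N0 stuck-at-1 reproduces the observed 0.

N0 stuck-at-1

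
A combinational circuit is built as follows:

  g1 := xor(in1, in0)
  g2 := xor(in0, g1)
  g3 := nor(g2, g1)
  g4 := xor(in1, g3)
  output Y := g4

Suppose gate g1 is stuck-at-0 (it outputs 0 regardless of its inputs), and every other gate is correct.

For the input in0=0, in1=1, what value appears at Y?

Propagate with g1 forced: g1=0 [stuck-at-0], g2=0, g3=1, g4=0.
So Y = 0. (Without the fault it would be 1.)

0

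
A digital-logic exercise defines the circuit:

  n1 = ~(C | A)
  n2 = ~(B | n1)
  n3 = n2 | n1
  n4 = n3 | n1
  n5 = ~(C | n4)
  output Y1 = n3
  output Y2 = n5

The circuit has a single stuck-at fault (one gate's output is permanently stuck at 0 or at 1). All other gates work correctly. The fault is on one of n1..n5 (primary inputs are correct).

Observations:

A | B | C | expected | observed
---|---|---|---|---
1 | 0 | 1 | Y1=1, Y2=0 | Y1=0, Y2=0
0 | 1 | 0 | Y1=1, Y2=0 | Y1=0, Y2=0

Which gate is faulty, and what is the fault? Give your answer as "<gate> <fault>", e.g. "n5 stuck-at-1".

n3 stuck-at-0

Fault-free values for test 1 (A=1, B=0, C=1): n1=0, n2=1, n3=1, n4=1, n5=0, giving Y1=1, Y2=0. Observed Y1=0, Y2=0.
Test 1: faults giving observed Y1=0, Y2=0 are {n2 stuck-at-0, n3 stuck-at-0}.
Test 2 (A=0, B=1, C=0): fault-free n1=1, n2=0, n3=1, n4=1, n5=0 → Y1=1, Y2=0; observed Y1=0, Y2=0. Eliminates n2 stuck-at-0.
Only n3 stuck-at-0 is consistent with every test.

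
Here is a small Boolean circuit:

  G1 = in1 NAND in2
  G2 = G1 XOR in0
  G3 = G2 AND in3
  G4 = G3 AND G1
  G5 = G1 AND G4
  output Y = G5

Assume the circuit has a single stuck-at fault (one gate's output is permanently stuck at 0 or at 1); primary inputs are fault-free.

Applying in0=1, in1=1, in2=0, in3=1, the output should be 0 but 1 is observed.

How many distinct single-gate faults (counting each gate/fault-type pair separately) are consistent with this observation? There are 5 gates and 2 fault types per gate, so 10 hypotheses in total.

Fault-free: G1=1, G2=0, G3=0, G4=0, G5=0 → 0. Observed 1.
  G1 stuck-at-0: output 0 ✗
  G1 stuck-at-1: output 0 ✗
  G2 stuck-at-0: output 0 ✗
  G2 stuck-at-1: output 1 ✓
  G3 stuck-at-0: output 0 ✗
  G3 stuck-at-1: output 1 ✓
  G4 stuck-at-0: output 0 ✗
  G4 stuck-at-1: output 1 ✓
  G5 stuck-at-0: output 0 ✗
  G5 stuck-at-1: output 1 ✓
Consistent faults: {G2 stuck-at-1, G3 stuck-at-1, G4 stuck-at-1, G5 stuck-at-1} — 4 in all.

4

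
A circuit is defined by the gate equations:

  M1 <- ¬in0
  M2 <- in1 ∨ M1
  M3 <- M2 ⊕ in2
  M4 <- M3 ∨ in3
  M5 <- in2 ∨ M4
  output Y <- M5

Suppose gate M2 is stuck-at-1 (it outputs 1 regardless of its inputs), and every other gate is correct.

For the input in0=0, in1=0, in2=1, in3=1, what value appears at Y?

1

Propagate with M2 forced: M1=1, M2=1 [stuck-at-1], M3=0, M4=1, M5=1.
So Y = 1. (Same as the fault-free value — the fault is masked on this input.)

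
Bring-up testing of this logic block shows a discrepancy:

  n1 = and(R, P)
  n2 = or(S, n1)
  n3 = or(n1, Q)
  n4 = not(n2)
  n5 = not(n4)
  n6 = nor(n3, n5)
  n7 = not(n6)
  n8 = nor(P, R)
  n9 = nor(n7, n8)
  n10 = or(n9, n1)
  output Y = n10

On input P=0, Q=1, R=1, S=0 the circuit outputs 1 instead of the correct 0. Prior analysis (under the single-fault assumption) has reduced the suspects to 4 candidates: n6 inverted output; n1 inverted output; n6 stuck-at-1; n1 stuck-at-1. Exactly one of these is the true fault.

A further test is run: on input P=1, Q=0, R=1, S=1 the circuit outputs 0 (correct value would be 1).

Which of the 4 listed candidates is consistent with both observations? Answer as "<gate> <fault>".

n1 inverted output

Evaluate each candidate on input P=1, Q=0, R=1, S=1:
  n6 inverted output: n1=1, n2=1, n3=1, n4=0, n5=1, n6=1 [inverted output], n7=0, n8=0, n9=1, n10=1 → 1 — eliminated
  n1 inverted output: n1=0 [inverted output], n2=1, n3=0, n4=0, n5=1, n6=0, n7=1, n8=0, n9=0, n10=0 → 0 — matches
  n6 stuck-at-1: n1=1, n2=1, n3=1, n4=0, n5=1, n6=1 [stuck-at-1], n7=0, n8=0, n9=1, n10=1 → 1 — eliminated
  n1 stuck-at-1: n1=1 [stuck-at-1], n2=1, n3=1, n4=0, n5=1, n6=0, n7=1, n8=0, n9=0, n10=1 → 1 — eliminated
Only n1 inverted output reproduces the observed 0.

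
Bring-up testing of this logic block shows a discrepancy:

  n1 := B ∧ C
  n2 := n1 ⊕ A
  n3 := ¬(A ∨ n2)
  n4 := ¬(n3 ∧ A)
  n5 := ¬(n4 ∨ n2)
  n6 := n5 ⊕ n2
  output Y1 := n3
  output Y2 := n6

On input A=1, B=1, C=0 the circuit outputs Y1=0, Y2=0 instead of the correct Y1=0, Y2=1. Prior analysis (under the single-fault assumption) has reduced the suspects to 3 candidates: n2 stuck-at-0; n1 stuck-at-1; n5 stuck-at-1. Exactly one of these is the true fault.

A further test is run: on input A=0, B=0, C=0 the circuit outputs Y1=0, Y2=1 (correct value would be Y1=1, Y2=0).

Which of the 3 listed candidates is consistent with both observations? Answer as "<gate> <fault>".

Evaluate each candidate on input A=0, B=0, C=0:
  n2 stuck-at-0: n1=0, n2=0 [stuck-at-0], n3=1, n4=1, n5=0, n6=0 → Y1=1, Y2=0 — eliminated
  n1 stuck-at-1: n1=1 [stuck-at-1], n2=1, n3=0, n4=1, n5=0, n6=1 → Y1=0, Y2=1 — matches
  n5 stuck-at-1: n1=0, n2=0, n3=1, n4=1, n5=1 [stuck-at-1], n6=1 → Y1=1, Y2=1 — eliminated
Only n1 stuck-at-1 reproduces the observed Y1=0, Y2=1.

n1 stuck-at-1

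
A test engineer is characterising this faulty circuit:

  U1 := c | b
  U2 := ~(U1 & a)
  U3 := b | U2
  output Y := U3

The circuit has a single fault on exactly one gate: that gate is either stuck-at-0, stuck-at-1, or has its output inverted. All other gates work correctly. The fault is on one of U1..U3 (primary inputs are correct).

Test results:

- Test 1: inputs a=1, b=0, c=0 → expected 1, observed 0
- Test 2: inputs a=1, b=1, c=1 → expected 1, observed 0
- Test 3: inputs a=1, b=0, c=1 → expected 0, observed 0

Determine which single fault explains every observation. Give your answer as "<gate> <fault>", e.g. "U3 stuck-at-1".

U3 stuck-at-0

Fault-free values for test 1 (a=1, b=0, c=0): U1=0, U2=1, U3=1, giving Y=1. Observed 0.
Test 1: faults giving observed 0 are {U1 stuck-at-1, U1 inverted output, U2 stuck-at-0, U2 inverted output, U3 stuck-at-0, U3 inverted output}.
Test 2 (a=1, b=1, c=1): fault-free U1=1, U2=0, U3=1 → 1; observed 0. Eliminates U1 stuck-at-1, U1 inverted output, U2 stuck-at-0, U2 inverted output.
Test 3 (a=1, b=0, c=1): fault-free U1=1, U2=0, U3=0 → 0; observed 0. Eliminates U3 inverted output.
Only U3 stuck-at-0 is consistent with every test.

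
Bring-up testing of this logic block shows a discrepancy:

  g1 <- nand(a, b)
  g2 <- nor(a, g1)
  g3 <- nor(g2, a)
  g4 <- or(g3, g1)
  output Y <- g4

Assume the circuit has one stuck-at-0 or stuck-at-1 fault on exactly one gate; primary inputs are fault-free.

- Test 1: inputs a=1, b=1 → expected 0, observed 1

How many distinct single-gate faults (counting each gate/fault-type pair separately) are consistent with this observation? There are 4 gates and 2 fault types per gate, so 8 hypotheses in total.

3

Fault-free: g1=0, g2=0, g3=0, g4=0 → 0. Observed 1.
  g1 stuck-at-0: output 0 ✗
  g1 stuck-at-1: output 1 ✓
  g2 stuck-at-0: output 0 ✗
  g2 stuck-at-1: output 0 ✗
  g3 stuck-at-0: output 0 ✗
  g3 stuck-at-1: output 1 ✓
  g4 stuck-at-0: output 0 ✗
  g4 stuck-at-1: output 1 ✓
Consistent faults: {g1 stuck-at-1, g3 stuck-at-1, g4 stuck-at-1} — 3 in all.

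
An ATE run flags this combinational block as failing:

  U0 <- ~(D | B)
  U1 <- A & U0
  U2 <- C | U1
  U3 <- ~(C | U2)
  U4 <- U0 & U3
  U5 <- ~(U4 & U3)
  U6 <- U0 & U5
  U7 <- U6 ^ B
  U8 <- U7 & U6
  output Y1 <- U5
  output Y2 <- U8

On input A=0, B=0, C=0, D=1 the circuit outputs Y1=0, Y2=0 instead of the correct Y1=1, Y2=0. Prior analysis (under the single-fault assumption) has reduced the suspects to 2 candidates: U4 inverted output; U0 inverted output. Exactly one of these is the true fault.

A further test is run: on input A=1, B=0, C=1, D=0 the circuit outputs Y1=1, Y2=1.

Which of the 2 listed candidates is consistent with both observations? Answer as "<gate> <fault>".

U4 inverted output

Evaluate each candidate on input A=1, B=0, C=1, D=0:
  U4 inverted output: U0=1, U1=1, U2=1, U3=0, U4=1 [inverted output], U5=1, U6=1, U7=1, U8=1 → Y1=1, Y2=1 — matches
  U0 inverted output: U0=0 [inverted output], U1=0, U2=1, U3=0, U4=0, U5=1, U6=0, U7=0, U8=0 → Y1=1, Y2=0 — eliminated
Only U4 inverted output reproduces the observed Y1=1, Y2=1.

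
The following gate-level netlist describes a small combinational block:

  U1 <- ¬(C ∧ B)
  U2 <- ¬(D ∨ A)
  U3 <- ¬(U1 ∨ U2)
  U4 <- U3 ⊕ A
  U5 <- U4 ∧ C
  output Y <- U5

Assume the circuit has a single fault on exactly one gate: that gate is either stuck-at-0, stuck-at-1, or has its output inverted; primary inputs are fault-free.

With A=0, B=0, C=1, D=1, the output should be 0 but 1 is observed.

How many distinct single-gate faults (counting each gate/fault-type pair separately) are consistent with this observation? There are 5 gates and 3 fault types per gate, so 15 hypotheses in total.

Fault-free: U1=1, U2=0, U3=0, U4=0, U5=0 → 0. Observed 1.
  U1: stuck-at-0, inverted output ✓; others ✗
  U2: none of the 3 fault types match ✗
  U3: stuck-at-1, inverted output ✓; others ✗
  U4: stuck-at-1, inverted output ✓; others ✗
  U5: stuck-at-1, inverted output ✓; others ✗
Consistent faults: {U1 stuck-at-0, U1 inverted output, U3 stuck-at-1, U3 inverted output, U4 stuck-at-1, U4 inverted output, U5 stuck-at-1, U5 inverted output} — 8 in all.

8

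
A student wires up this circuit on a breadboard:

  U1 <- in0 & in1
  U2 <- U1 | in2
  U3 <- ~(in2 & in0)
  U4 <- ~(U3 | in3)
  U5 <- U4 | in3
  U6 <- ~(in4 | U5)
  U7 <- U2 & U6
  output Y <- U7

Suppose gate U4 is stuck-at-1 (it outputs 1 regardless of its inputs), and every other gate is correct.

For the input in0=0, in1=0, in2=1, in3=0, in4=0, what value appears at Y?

Propagate with U4 forced: U1=0, U2=1, U3=1, U4=1 [stuck-at-1], U5=1, U6=0, U7=0.
So Y = 0. (Without the fault it would be 1.)

0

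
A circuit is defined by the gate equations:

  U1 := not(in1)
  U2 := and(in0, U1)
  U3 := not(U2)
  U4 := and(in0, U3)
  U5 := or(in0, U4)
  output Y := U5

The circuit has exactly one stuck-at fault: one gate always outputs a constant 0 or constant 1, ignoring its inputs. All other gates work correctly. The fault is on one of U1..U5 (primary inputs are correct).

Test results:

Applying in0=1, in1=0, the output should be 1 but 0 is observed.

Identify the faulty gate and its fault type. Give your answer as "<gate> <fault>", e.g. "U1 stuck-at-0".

Fault-free values for test 1 (in0=1, in1=0): U1=1, U2=1, U3=0, U4=0, U5=1, giving Y=1. Observed 0.
Test 1: faults giving observed 0 are {U5 stuck-at-0}.
Only U5 stuck-at-0 is consistent with every test.

U5 stuck-at-0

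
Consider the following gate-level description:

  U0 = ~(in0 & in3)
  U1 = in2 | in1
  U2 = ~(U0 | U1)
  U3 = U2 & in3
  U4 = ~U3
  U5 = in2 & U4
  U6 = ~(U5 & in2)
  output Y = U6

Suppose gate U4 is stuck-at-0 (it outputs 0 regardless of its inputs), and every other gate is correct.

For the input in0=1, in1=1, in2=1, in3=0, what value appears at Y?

1

Propagate with U4 forced: U0=1, U1=1, U2=0, U3=0, U4=0 [stuck-at-0], U5=0, U6=1.
So Y = 1. (Without the fault it would be 0.)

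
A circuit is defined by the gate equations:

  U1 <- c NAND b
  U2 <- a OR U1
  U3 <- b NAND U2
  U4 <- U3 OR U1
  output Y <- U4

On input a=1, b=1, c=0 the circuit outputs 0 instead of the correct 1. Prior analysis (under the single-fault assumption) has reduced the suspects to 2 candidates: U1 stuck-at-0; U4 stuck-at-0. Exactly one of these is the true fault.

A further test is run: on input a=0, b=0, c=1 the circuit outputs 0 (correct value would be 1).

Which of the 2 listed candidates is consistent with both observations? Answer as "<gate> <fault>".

Evaluate each candidate on input a=0, b=0, c=1:
  U1 stuck-at-0: U1=0 [stuck-at-0], U2=0, U3=1, U4=1 → 1 — eliminated
  U4 stuck-at-0: U1=1, U2=1, U3=1, U4=0 [stuck-at-0] → 0 — matches
Only U4 stuck-at-0 reproduces the observed 0.

U4 stuck-at-0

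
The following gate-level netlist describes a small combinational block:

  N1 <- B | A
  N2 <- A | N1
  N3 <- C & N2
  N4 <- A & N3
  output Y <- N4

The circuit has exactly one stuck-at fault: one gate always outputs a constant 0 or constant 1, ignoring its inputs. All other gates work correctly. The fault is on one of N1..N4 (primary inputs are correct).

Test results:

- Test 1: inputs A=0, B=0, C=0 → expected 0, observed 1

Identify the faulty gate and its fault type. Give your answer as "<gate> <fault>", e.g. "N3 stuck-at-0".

Fault-free values for test 1 (A=0, B=0, C=0): N1=0, N2=0, N3=0, N4=0, giving Y=0. Observed 1.
Test 1: faults giving observed 1 are {N4 stuck-at-1}.
Only N4 stuck-at-1 is consistent with every test.

N4 stuck-at-1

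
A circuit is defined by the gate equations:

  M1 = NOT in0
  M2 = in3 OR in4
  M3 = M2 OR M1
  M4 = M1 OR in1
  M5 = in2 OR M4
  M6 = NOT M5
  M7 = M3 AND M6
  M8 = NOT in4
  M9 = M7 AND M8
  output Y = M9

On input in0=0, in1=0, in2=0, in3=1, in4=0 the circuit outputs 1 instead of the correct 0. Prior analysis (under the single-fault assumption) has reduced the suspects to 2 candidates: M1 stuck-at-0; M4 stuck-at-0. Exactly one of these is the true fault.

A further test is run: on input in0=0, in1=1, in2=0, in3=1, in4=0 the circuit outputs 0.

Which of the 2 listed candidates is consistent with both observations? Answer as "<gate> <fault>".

M1 stuck-at-0

Evaluate each candidate on input in0=0, in1=1, in2=0, in3=1, in4=0:
  M1 stuck-at-0: M1=0 [stuck-at-0], M2=1, M3=1, M4=1, M5=1, M6=0, M7=0, M8=1, M9=0 → 0 — matches
  M4 stuck-at-0: M1=1, M2=1, M3=1, M4=0 [stuck-at-0], M5=0, M6=1, M7=1, M8=1, M9=1 → 1 — eliminated
Only M1 stuck-at-0 reproduces the observed 0.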